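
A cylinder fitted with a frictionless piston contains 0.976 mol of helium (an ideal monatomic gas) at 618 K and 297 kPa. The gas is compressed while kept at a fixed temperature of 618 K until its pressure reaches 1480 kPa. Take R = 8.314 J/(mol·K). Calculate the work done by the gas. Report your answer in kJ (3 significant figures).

W ≈ -8.05 kJ

Isothermal process: W = nRT ln(V₂/V₁) = nRT ln(P₁/P₂).
W = (0.976)(8.314)(618) × ln(297/1480)
  = 5015 × ln(0.2007) = 5015 × -1.606
W_by_gas = -8054 J.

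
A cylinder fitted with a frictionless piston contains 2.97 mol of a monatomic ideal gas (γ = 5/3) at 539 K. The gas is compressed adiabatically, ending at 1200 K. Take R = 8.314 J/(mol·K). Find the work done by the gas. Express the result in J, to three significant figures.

W ≈ -24500 J

Adiabatic ⇒ Q = 0, so W_by = −ΔU = nCᵥ(T₁ − T₂).
Cᵥ = 3R/2 = 12.47 J/(mol·K).
W = (2.97)(12.47)(539 − 1200) = -24483 J.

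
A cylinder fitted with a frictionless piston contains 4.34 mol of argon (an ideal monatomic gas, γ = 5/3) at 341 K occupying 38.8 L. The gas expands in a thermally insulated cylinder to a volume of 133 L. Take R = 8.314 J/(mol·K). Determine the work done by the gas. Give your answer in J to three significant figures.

W ≈ 10300 J

Adiabatic: TV^(γ−1) = const with γ = 5/3.
T₂ = T₁ (V₁/V₂)^(γ−1) = 341 × (38.8/133)^0.667 = 341 × 0.4399 = 150 K.
W_by = nCᵥ(T₁ − T₂) = (4.34)(12.47)(341 − 150) = 10338 J.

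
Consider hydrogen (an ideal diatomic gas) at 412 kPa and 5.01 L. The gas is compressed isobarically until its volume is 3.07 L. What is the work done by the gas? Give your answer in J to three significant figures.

Isobaric: W = P ΔV.
W = (412 kPa)(3.07 − 5.01 L) = (412)(-1.94) = -799.3 J.

W ≈ -799 J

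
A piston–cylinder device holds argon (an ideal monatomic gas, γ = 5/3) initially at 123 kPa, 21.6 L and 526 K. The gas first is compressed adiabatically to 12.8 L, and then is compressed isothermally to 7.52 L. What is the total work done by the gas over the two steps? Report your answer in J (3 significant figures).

W_total ≈ -3670 J

Step 1 (adiabatic): W = (P₁V₁ − P₂V₂)/(γ−1) = (2657 − 3766)/0.667 = -1663 J.
After step 1: P = 294.2 kPa, V = 12.8 L, T = 745.6 K.
Step 2 (isothermal): W = P₁V₁ ln(V₂/V₁) = (3766) ln(7.52/12.8) = -2003 J.
W_total = -1663 − 2003 = -3666 J.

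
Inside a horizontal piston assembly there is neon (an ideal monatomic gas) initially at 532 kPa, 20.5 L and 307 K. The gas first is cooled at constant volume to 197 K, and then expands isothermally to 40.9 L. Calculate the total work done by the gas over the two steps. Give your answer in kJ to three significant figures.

W_total ≈ 4.83 kJ

Step 1 (isochoric): W = 0 (constant volume).
After step 1: P = 341.4 kPa (V unchanged).
Step 2 (isothermal): W = P₁V₁ ln(V₂/V₁) = (6998) ln(40.9/20.5) = 4834 J.
W_total = 0 + 4834 = 4834 J.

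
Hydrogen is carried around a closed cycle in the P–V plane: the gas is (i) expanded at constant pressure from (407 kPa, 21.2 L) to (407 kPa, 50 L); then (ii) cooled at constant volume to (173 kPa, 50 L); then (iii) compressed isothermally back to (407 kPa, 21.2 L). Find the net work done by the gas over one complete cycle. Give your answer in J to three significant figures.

Leg (i): W = PΔV = (407)(50 − 21.2) = 11722 J.
Leg (ii): W = 0.
Leg (iii): W = PᵢVᵢ ln(V_f/Vᵢ) = (8650) ln(21.2/50) = -7422 J.
W_net = 11722 − 7422 = 4300 J.

W_net ≈ 4300 J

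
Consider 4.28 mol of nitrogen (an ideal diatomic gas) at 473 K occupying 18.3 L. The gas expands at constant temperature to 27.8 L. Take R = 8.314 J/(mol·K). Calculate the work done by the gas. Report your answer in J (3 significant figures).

Isothermal: W = nRT ln(V₂/V₁).
W = (4.28)(8.314)(473) × ln(27.8/18.3)
  = 16831 × 0.4181
W_by_gas = 7038 J.

W ≈ 7040 J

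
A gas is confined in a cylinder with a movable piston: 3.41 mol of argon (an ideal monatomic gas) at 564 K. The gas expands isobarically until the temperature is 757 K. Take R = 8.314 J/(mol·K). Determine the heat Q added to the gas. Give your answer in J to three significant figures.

Q ≈ 13700 J

Isobaric: W = nRΔT = (3.41)(8.314)(193) = 5472 J.
ΔU = nCᵥΔT with Cᵥ = 3R/2: ΔU = (3.41)(12.47)(193) = 8208 J.
Q = ΔU + W = 8208 + 5472 = 13679 J.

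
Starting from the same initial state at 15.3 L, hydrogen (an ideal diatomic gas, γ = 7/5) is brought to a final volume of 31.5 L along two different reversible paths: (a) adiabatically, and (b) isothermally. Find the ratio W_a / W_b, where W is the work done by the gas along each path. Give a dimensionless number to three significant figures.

W_a / W_b ≈ 0.869

Path (a) adiabatic: W = P₁V₁(1 − (V₁/V₂)^(γ−1))/(γ−1) → W_a/(P₁V₁) = 0.6272.
Path (b) isothermal: W = P₁V₁ ln(V₂/V₁) → W_b/(P₁V₁) = 0.7221.
W_a / W_b = 0.6272 / 0.7221 = 0.8685.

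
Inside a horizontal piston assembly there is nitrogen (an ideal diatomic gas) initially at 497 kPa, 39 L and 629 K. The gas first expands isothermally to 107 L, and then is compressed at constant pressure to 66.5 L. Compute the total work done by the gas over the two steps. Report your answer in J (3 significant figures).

W_total ≈ 12200 J

Step 1 (isothermal): W = P₁V₁ ln(V₂/V₁) = (19383) ln(107/39) = 19563 J.
After step 1: P = 181.1 kPa, V = 107 L, T = 629 K.
Step 2 (isobaric): W = PΔV = (181.1 kPa)(66.5 − 107 L) = -7337 J.
W_total = 19563 − 7337 = 12226 J.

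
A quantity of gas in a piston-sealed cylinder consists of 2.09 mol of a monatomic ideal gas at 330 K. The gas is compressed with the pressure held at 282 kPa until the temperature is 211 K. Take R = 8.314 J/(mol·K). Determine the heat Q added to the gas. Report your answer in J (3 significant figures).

Q ≈ -5170 J

Isobaric: W = nRΔT = (2.09)(8.314)(-119) = -2068 J.
ΔU = nCᵥΔT with Cᵥ = 3R/2: ΔU = (2.09)(12.47)(-119) = -3102 J.
Q = ΔU + W = -3102 − 2068 = -5169 J.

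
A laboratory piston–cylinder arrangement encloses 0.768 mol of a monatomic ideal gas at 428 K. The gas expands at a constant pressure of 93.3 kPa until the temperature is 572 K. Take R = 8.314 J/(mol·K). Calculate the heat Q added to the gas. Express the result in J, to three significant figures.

Isobaric: W = nRΔT = (0.768)(8.314)(144) = 919.5 J.
ΔU = nCᵥΔT with Cᵥ = 3R/2: ΔU = (0.768)(12.47)(144) = 1379 J.
Q = ΔU + W = 1379 + 919.5 = 2299 J.

Q ≈ 2300 J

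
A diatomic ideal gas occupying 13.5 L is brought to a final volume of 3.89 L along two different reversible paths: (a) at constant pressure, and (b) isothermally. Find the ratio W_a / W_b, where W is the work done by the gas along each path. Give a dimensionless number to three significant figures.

W_a / W_b ≈ 0.572

Path (a) isobaric: W = P₁(V₂ − V₁) → W_a/(P₁V₁) = -0.7119.
Path (b) isothermal: W = P₁V₁ ln(V₂/V₁) → W_b/(P₁V₁) = -1.244.
W_a / W_b = -0.7119 / -1.244 = 0.5721.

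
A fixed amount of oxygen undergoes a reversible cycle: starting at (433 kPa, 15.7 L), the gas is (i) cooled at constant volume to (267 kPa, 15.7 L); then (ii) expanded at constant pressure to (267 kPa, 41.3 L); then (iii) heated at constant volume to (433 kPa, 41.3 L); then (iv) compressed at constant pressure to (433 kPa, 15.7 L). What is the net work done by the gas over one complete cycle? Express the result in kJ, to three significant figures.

W_net ≈ -4.25 kJ

Constant-volume legs do no work.
W(ii) = (267)(41.3 − 15.7) = 6835 J; W(iv) = (433)(15.7 − 41.3) = -11085 J.
W_net = 6835 − 11085 = -4250 J (the counter-clockwise enclosed area).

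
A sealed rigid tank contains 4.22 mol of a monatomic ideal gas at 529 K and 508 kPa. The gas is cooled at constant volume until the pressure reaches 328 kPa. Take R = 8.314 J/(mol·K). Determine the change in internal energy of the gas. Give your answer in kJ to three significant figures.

Constant volume ⇒ W = 0, so Q = ΔU = nCᵥΔT with Cᵥ = 3R/2 = 12.47 J/(mol·K).
At constant V, T₂/T₁ = P₂/P₁ ⇒ ΔT = T₁(P₂/P₁ − 1) = 529·(328/508 − 1) = -187.4 K.
ΔU = (4.22)(12.47)(-187.4) = -9865 J.

ΔU ≈ -9.86 kJ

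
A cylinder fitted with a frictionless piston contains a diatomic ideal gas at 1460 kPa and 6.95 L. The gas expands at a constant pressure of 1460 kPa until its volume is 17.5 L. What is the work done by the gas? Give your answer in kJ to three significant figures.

W ≈ 15.4 kJ

Isobaric: W = P ΔV.
W = (1460 kPa)(17.5 − 6.95 L) = (1460)(10.55) = 15403 J.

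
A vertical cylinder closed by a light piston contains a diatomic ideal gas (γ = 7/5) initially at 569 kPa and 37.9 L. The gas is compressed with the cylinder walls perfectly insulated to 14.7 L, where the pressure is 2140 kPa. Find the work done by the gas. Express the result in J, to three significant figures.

W ≈ -24700 J

Adiabatic: W = (P₁V₁ − P₂V₂)/(γ − 1) with γ = 7/5.
P₁V₁ = 21565 J, P₂V₂ = 31458 J.
W = (21565 − 31458) / 0.4 = -24732 J.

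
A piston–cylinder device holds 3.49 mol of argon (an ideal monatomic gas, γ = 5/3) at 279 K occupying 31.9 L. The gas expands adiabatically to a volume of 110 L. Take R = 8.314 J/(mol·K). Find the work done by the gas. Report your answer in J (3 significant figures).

W ≈ 6820 J

Adiabatic: TV^(γ−1) = const with γ = 5/3.
T₂ = T₁ (V₁/V₂)^(γ−1) = 279 × (31.9/110)^0.667 = 279 × 0.4381 = 122.2 K.
W_by = nCᵥ(T₁ − T₂) = (3.49)(12.47)(279 − 122.2) = 6823 J.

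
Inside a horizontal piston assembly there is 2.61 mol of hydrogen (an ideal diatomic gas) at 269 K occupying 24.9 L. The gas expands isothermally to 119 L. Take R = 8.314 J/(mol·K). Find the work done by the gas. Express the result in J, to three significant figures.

Isothermal: W = nRT ln(V₂/V₁).
W = (2.61)(8.314)(269) × ln(119/24.9)
  = 5837 × 1.564
W_by_gas = 9131 J.

W ≈ 9130 J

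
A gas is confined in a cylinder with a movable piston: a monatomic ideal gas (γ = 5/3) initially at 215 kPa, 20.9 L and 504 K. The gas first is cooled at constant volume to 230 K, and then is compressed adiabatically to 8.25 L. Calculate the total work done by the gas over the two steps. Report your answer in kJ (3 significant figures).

Step 1 (isochoric): W = 0 (constant volume).
After step 1: P = 98.12 kPa (V unchanged).
Step 2 (adiabatic): W = (P₁V₁ − P₂V₂)/(γ−1) = (2051 − 3811)/0.667 = -2640 J.
W_total = 0 − 2640 = -2640 J.

W_total ≈ -2.64 kJ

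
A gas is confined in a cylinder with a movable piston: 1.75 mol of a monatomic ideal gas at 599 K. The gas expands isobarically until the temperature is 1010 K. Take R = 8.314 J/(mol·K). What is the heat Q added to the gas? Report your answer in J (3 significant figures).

Isobaric: W = nRΔT = (1.75)(8.314)(411) = 5980 J.
ΔU = nCᵥΔT with Cᵥ = 3R/2: ΔU = (1.75)(12.47)(411) = 8970 J.
Q = ΔU + W = 8970 + 5980 = 14950 J.

Q ≈ 14900 J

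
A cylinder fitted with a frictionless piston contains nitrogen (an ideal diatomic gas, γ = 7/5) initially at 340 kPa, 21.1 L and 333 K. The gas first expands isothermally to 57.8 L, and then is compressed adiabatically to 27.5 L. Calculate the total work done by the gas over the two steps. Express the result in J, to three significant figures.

Step 1 (isothermal): W = P₁V₁ ln(V₂/V₁) = (7174) ln(57.8/21.1) = 7229 J.
After step 1: P = 124.1 kPa, V = 57.8 L, T = 333 K.
Step 2 (adiabatic): W = (P₁V₁ − P₂V₂)/(γ−1) = (7174 − 9656)/0.4 = -6205 J.
W_total = 7229 − 6205 = 1024 J.

W_total ≈ 1020 J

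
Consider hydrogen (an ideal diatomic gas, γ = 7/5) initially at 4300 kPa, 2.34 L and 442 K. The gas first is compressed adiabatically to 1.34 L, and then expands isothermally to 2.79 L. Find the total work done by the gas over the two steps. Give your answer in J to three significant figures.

Step 1 (adiabatic): W = (P₁V₁ − P₂V₂)/(γ−1) = (10062 − 12576)/0.4 = -6284 J.
After step 1: P = 9385 kPa, V = 1.34 L, T = 552.4 K.
Step 2 (isothermal): W = P₁V₁ ln(V₂/V₁) = (12576) ln(2.79/1.34) = 9223 J.
W_total = -6284 + 9223 = 2939 J.

W_total ≈ 2940 J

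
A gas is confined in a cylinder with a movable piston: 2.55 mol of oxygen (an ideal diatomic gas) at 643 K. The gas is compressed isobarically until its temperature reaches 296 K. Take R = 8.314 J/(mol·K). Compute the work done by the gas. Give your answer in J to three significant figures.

Isobaric: W = P ΔV = nR ΔT.
W = (2.55)(8.314)(296 − 643) = -7357 J.

W ≈ -7360 J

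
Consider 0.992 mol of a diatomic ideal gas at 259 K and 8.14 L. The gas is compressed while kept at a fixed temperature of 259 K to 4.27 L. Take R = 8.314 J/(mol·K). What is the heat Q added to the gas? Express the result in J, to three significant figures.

Isothermal ⇒ ΔU = 0, so Q = W = nRT ln(V₂/V₁).
Q = (0.992)(8.314)(259) ln(4.27/8.14) = 2136 × -0.6452 = -1378 J.

Q ≈ -1380 J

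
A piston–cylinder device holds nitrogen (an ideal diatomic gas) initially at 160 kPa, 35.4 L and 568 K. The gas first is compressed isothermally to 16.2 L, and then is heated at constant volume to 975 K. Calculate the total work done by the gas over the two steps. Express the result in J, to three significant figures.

W_total ≈ -4430 J

Step 1 (isothermal): W = P₁V₁ ln(V₂/V₁) = (5664) ln(16.2/35.4) = -4428 J.
Step 2 (isochoric): W = 0 (constant volume).
W_total = -4428 + 0 = -4428 J.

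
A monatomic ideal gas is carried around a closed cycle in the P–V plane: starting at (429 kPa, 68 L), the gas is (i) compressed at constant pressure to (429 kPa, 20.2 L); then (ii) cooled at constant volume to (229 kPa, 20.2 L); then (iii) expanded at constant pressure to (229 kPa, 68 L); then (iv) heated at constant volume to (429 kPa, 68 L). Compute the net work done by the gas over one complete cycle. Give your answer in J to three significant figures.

W_net ≈ -9560 J

Constant-volume legs do no work.
W(i) = (429)(20.2 − 68) = -20506 J; W(iii) = (229)(68 − 20.2) = 10946 J.
W_net = -20506 + 10946 = -9560 J (the counter-clockwise enclosed area).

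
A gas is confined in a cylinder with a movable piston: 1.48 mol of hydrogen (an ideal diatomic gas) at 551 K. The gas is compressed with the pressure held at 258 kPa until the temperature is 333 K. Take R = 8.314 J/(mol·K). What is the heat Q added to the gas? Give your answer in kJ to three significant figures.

Q ≈ -9.39 kJ

Isobaric: W = nRΔT = (1.48)(8.314)(-218) = -2682 J.
ΔU = nCᵥΔT with Cᵥ = 5R/2: ΔU = (1.48)(20.79)(-218) = -6706 J.
Q = ΔU + W = -6706 − 2682 = -9389 J.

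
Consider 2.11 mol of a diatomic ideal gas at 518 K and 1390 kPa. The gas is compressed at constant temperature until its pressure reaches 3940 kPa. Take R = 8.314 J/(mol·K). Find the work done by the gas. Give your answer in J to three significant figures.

W ≈ -9470 J

Isothermal process: W = nRT ln(V₂/V₁) = nRT ln(P₁/P₂).
W = (2.11)(8.314)(518) × ln(1390/3940)
  = 9087 × ln(0.3528) = 9087 × -1.042
W_by_gas = -9468 J.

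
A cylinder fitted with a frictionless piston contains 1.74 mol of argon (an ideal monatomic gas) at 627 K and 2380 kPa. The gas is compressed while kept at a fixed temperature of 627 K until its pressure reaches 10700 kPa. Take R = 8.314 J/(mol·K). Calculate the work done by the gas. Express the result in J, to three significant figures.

W ≈ -13600 J

Isothermal process: W = nRT ln(V₂/V₁) = nRT ln(P₁/P₂).
W = (1.74)(8.314)(627) × ln(2380/10700)
  = 9070 × ln(0.2224) = 9070 × -1.503
W_by_gas = -13634 J.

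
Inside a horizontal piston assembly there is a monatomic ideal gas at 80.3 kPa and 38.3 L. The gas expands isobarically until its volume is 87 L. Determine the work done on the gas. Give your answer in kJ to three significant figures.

Isobaric: W = P ΔV.
W = (80.3 kPa)(87 − 38.3 L) = (80.3)(48.7) = 3911 J.
Work on gas = −W_by = -3911 J.

W ≈ -3.91 kJ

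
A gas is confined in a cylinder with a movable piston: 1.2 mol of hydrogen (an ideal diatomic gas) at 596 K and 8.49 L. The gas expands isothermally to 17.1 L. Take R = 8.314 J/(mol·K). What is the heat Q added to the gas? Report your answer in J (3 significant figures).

Isothermal ⇒ ΔU = 0, so Q = W = nRT ln(V₂/V₁).
Q = (1.2)(8.314)(596) ln(17.1/8.49) = 5946 × 0.7002 = 4163 J.

Q ≈ 4160 J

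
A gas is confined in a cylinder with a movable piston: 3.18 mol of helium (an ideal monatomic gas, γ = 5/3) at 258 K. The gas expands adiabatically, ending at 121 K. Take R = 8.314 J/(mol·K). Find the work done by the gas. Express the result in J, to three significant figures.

Adiabatic ⇒ Q = 0, so W_by = −ΔU = nCᵥ(T₁ − T₂).
Cᵥ = 3R/2 = 12.47 J/(mol·K).
W = (3.18)(12.47)(258 − 121) = 5433 J.

W ≈ 5430 J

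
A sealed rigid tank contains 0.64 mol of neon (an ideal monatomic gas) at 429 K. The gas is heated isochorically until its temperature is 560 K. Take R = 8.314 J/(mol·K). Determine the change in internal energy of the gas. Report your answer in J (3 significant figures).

ΔU ≈ 1050 J

Constant volume ⇒ W = 0, so Q = ΔU = nCᵥΔT with Cᵥ = 3R/2 = 12.47 J/(mol·K).
ΔU = (0.64)(12.47)(560 − 429) = 1046 J.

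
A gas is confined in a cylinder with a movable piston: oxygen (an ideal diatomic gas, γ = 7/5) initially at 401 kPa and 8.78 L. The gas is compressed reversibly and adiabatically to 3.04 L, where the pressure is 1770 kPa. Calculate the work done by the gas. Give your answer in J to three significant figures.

W ≈ -4650 J

Adiabatic: W = (P₁V₁ − P₂V₂)/(γ − 1) with γ = 7/5.
P₁V₁ = 3521 J, P₂V₂ = 5381 J.
W = (3521 − 5381) / 0.4 = -4650 J.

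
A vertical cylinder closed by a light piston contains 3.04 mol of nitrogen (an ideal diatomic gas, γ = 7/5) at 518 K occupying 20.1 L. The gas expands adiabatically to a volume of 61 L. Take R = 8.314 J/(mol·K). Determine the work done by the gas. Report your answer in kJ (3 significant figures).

Adiabatic: TV^(γ−1) = const with γ = 7/5.
T₂ = T₁ (V₁/V₂)^(γ−1) = 518 × (20.1/61)^0.4 = 518 × 0.6414 = 332.3 K.
W_by = nCᵥ(T₁ − T₂) = (3.04)(20.79)(518 − 332.3) = 11736 J.

W ≈ 11.7 kJ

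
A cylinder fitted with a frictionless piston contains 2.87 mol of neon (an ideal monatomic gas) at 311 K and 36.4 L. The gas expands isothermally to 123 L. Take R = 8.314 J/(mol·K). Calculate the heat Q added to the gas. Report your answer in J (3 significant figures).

Isothermal ⇒ ΔU = 0, so Q = W = nRT ln(V₂/V₁).
Q = (2.87)(8.314)(311) ln(123/36.4) = 7421 × 1.218 = 9036 J.

Q ≈ 9040 J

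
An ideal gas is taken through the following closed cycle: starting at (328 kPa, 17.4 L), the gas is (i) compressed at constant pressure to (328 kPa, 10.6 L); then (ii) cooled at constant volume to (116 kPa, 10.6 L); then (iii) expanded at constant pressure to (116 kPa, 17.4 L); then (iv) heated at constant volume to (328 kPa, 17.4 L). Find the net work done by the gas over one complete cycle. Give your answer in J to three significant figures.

W_net ≈ -1440 J

Constant-volume legs do no work.
W(i) = (328)(10.6 − 17.4) = -2230 J; W(iii) = (116)(17.4 − 10.6) = 788.8 J.
W_net = -2230 + 788.8 = -1442 J (the counter-clockwise enclosed area).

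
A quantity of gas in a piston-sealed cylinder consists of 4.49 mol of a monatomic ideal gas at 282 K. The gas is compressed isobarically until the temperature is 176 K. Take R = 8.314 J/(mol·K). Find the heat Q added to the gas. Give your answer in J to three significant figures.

Q ≈ -9890 J

Isobaric: W = nRΔT = (4.49)(8.314)(-106) = -3957 J.
ΔU = nCᵥΔT with Cᵥ = 3R/2: ΔU = (4.49)(12.47)(-106) = -5935 J.
Q = ΔU + W = -5935 − 3957 = -9892 J.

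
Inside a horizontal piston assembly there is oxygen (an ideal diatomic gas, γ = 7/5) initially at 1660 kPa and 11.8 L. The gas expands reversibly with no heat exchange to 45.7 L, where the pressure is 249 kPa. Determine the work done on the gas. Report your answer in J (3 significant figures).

W ≈ -20500 J

Adiabatic: W = (P₁V₁ − P₂V₂)/(γ − 1) with γ = 7/5.
P₁V₁ = 19588 J, P₂V₂ = 11379 J.
W = (19588 − 11379) / 0.4 = 20522 J.
Work on gas = −W_by = -20522 J.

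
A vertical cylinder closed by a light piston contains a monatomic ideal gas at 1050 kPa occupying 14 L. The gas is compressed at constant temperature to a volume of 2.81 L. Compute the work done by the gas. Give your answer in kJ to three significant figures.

Isothermal: W = nRT ln(V₂/V₁) = P₁V₁ ln(V₂/V₁).
P₁V₁ = (1050 kPa)(14 L) = 14700 J.
W = 14700 × ln(2.81/14) = 14700 × -1.606
W_by_gas = -23606 J.

W ≈ -23.6 kJ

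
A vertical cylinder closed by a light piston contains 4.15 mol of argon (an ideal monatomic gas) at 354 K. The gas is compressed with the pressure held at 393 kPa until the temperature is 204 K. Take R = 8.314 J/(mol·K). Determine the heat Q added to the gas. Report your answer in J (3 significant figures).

Q ≈ -12900 J

Isobaric: W = nRΔT = (4.15)(8.314)(-150) = -5175 J.
ΔU = nCᵥΔT with Cᵥ = 3R/2: ΔU = (4.15)(12.47)(-150) = -7763 J.
Q = ΔU + W = -7763 − 5175 = -12939 J.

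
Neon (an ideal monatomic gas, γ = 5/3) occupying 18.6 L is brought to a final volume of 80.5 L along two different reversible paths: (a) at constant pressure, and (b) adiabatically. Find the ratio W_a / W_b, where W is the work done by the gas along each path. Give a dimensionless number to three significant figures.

Path (a) isobaric: W = P₁(V₂ − V₁) → W_a/(P₁V₁) = 3.328.
Path (b) adiabatic: W = P₁V₁(1 − (V₁/V₂)^(γ−1))/(γ−1) → W_b/(P₁V₁) = 0.9352.
W_a / W_b = 3.328 / 0.9352 = 3.559.

W_a / W_b ≈ 3.56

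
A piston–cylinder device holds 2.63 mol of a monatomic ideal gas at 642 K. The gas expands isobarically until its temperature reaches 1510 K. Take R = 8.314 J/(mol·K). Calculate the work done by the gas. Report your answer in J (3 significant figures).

Isobaric: W = P ΔV = nR ΔT.
W = (2.63)(8.314)(1510 − 642) = 18980 J.

W ≈ 19000 J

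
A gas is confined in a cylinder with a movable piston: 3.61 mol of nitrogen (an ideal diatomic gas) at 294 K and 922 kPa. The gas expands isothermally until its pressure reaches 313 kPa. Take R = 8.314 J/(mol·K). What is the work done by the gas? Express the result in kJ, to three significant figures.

Isothermal process: W = nRT ln(V₂/V₁) = nRT ln(P₁/P₂).
W = (3.61)(8.314)(294) × ln(922/313)
  = 8824 × ln(2.946) = 8824 × 1.08
W_by_gas = 9533 J.

W ≈ 9.53 kJ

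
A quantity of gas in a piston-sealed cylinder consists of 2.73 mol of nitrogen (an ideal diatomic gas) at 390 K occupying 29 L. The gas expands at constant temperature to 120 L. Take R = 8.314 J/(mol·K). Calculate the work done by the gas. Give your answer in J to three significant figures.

Isothermal: W = nRT ln(V₂/V₁).
W = (2.73)(8.314)(390) × ln(120/29)
  = 8852 × 1.42
W_by_gas = 12571 J.

W ≈ 12600 J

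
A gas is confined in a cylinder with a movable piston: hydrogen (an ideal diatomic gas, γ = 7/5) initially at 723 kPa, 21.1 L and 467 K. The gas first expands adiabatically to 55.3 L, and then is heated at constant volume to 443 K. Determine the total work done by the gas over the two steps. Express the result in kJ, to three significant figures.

W_total ≈ 12.2 kJ

Step 1 (adiabatic): W = (P₁V₁ − P₂V₂)/(γ−1) = (15255 − 10376)/0.4 = 12197 J.
Step 2 (isochoric): W = 0 (constant volume).
W_total = 12197 + 0 = 12197 J.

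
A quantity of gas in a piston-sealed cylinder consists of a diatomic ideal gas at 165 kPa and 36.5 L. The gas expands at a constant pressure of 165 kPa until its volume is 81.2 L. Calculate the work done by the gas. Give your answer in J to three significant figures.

W ≈ 7380 J

Isobaric: W = P ΔV.
W = (165 kPa)(81.2 − 36.5 L) = (165)(44.7) = 7376 J.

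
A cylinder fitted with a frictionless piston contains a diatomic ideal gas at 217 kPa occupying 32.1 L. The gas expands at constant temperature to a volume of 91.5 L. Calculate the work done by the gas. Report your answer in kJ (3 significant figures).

Isothermal: W = nRT ln(V₂/V₁) = P₁V₁ ln(V₂/V₁).
P₁V₁ = (217 kPa)(32.1 L) = 6966 J.
W = 6966 × ln(91.5/32.1) = 6966 × 1.047
W_by_gas = 7296 J.

W ≈ 7.30 kJ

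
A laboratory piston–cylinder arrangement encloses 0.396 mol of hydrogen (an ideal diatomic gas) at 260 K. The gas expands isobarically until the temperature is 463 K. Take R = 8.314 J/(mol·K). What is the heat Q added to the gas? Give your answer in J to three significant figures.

Q ≈ 2340 J

Isobaric: W = nRΔT = (0.396)(8.314)(203) = 668.3 J.
ΔU = nCᵥΔT with Cᵥ = 5R/2: ΔU = (0.396)(20.79)(203) = 1671 J.
Q = ΔU + W = 1671 + 668.3 = 2339 J.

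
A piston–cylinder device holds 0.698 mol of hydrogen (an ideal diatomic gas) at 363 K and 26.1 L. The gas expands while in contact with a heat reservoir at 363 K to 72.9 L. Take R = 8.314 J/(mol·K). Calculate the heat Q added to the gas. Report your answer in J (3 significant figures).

Q ≈ 2160 J

Isothermal ⇒ ΔU = 0, so Q = W = nRT ln(V₂/V₁).
Q = (0.698)(8.314)(363) ln(72.9/26.1) = 2107 × 1.027 = 2164 J.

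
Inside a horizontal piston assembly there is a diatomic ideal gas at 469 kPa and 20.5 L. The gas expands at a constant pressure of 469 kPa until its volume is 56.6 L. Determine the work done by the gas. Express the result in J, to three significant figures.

Isobaric: W = P ΔV.
W = (469 kPa)(56.6 − 20.5 L) = (469)(36.1) = 16931 J.

W ≈ 16900 J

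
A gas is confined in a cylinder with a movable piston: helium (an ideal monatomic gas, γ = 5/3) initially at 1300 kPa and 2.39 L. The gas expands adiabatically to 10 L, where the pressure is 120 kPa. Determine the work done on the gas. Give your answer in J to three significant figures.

Adiabatic: W = (P₁V₁ − P₂V₂)/(γ − 1) with γ = 5/3.
P₁V₁ = 3107 J, P₂V₂ = 1200 J.
W = (3107 − 1200) / 0.6667 = 2860 J.
Work on gas = −W_by = -2860 J.

W ≈ -2860 J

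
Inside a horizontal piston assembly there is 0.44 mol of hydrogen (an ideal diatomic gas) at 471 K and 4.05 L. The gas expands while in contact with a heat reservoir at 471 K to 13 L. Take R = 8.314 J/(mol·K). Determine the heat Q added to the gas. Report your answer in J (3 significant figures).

Q ≈ 2010 J

Isothermal ⇒ ΔU = 0, so Q = W = nRT ln(V₂/V₁).
Q = (0.44)(8.314)(471) ln(13/4.05) = 1723 × 1.166 = 2009 J.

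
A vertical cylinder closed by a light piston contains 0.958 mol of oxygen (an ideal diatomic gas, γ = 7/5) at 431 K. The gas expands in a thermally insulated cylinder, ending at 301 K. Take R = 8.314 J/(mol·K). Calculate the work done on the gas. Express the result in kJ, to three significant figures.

Adiabatic ⇒ Q = 0, so W_by = −ΔU = nCᵥ(T₁ − T₂).
Cᵥ = 5R/2 = 20.79 J/(mol·K).
W = (0.958)(20.79)(431 − 301) = 2589 J.
Work on gas = −W_by = -2589 J.

W ≈ -2.59 kJ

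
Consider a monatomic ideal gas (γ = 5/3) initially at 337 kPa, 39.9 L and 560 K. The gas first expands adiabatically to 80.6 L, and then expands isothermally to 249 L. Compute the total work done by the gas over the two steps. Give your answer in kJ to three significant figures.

W_total ≈ 17.0 kJ

Step 1 (adiabatic): W = (P₁V₁ − P₂V₂)/(γ−1) = (13446 − 8414)/0.667 = 7548 J.
After step 1: P = 104.4 kPa, V = 80.6 L, T = 350.4 K.
Step 2 (isothermal): W = P₁V₁ ln(V₂/V₁) = (8414) ln(249/80.6) = 9491 J.
W_total = 7548 + 9491 = 17039 J.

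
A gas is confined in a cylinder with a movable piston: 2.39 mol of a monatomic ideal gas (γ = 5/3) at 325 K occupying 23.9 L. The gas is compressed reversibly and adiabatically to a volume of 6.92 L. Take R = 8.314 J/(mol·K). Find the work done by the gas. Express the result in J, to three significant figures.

Adiabatic: TV^(γ−1) = const with γ = 5/3.
T₂ = T₁ (V₁/V₂)^(γ−1) = 325 × (23.9/6.92)^0.667 = 325 × 2.285 = 742.6 K.
W_by = nCᵥ(T₁ − T₂) = (2.39)(12.47)(325 − 742.6) = -12446 J.

W ≈ -12400 J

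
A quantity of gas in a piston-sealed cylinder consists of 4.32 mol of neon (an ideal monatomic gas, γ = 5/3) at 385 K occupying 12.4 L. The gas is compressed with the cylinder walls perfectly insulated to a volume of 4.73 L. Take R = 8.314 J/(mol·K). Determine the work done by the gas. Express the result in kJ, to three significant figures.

Adiabatic: TV^(γ−1) = const with γ = 5/3.
T₂ = T₁ (V₁/V₂)^(γ−1) = 385 × (12.4/4.73)^0.667 = 385 × 1.901 = 732 K.
W_by = nCᵥ(T₁ − T₂) = (4.32)(12.47)(385 − 732) = -18694 J.

W ≈ -18.7 kJ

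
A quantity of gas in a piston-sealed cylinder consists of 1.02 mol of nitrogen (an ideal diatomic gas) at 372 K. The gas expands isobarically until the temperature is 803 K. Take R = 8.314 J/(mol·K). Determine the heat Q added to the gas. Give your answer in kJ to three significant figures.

Q ≈ 12.8 kJ

Isobaric: W = nRΔT = (1.02)(8.314)(431) = 3655 J.
ΔU = nCᵥΔT with Cᵥ = 5R/2: ΔU = (1.02)(20.79)(431) = 9138 J.
Q = ΔU + W = 9138 + 3655 = 12793 J.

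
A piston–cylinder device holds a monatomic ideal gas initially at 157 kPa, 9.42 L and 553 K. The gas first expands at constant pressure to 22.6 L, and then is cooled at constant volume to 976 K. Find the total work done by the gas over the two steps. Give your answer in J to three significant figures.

Step 1 (isobaric): W = PΔV = (157 kPa)(22.6 − 9.42 L) = 2069 J.
Step 2 (isochoric): W = 0 (constant volume).
W_total = 2069 + 0 = 2069 J.

W_total ≈ 2070 J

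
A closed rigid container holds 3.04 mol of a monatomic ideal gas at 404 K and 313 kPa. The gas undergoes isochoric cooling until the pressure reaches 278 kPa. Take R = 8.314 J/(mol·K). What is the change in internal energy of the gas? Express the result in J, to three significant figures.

ΔU ≈ -1710 J

Constant volume ⇒ W = 0, so Q = ΔU = nCᵥΔT with Cᵥ = 3R/2 = 12.47 J/(mol·K).
At constant V, T₂/T₁ = P₂/P₁ ⇒ ΔT = T₁(P₂/P₁ − 1) = 404·(278/313 − 1) = -45.18 K.
ΔU = (3.04)(12.47)(-45.18) = -1713 J.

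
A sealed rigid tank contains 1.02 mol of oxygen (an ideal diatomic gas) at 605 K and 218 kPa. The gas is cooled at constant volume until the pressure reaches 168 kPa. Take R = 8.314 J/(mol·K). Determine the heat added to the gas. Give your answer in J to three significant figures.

Q ≈ -2940 J

Constant volume ⇒ W = 0, so Q = ΔU = nCᵥΔT with Cᵥ = 5R/2 = 20.79 J/(mol·K).
At constant V, T₂/T₁ = P₂/P₁ ⇒ ΔT = T₁(P₂/P₁ − 1) = 605·(168/218 − 1) = -138.8 K.
ΔU = (1.02)(20.79)(-138.8) = -2942 J.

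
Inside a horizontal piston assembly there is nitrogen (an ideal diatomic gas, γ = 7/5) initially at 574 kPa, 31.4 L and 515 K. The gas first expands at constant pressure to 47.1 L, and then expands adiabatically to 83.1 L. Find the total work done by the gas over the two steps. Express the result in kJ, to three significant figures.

W_total ≈ 22.7 kJ

Step 1 (isobaric): W = PΔV = (574 kPa)(47.1 − 31.4 L) = 9012 J.
After step 1: P = 574 kPa, V = 47.1 L, T = 772.5 K.
Step 2 (adiabatic): W = (P₁V₁ − P₂V₂)/(γ−1) = (27035 − 21543)/0.4 = 13732 J.
W_total = 9012 + 13732 = 22743 J.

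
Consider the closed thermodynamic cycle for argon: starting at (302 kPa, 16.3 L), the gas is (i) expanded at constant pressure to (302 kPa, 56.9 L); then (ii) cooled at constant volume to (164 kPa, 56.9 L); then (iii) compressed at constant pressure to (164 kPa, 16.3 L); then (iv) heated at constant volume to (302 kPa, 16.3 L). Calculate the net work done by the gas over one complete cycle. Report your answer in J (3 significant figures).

W_net ≈ 5600 J

Constant-volume legs do no work.
W(i) = (302)(56.9 − 16.3) = 12261 J; W(iii) = (164)(16.3 − 56.9) = -6658 J.
W_net = 12261 − 6658 = 5603 J (the clockwise enclosed area).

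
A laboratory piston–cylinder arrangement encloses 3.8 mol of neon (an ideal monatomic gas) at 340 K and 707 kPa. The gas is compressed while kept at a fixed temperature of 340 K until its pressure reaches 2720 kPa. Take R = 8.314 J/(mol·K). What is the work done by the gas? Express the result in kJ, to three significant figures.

Isothermal process: W = nRT ln(V₂/V₁) = nRT ln(P₁/P₂).
W = (3.8)(8.314)(340) × ln(707/2720)
  = 10742 × ln(0.2599) = 10742 × -1.347
W_by_gas = -14473 J.

W ≈ -14.5 kJ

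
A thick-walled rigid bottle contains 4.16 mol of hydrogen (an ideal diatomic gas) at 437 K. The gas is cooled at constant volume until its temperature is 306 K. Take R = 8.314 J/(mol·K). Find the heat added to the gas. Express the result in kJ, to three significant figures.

Constant volume ⇒ W = 0, so Q = ΔU = nCᵥΔT with Cᵥ = 5R/2 = 20.79 J/(mol·K).
ΔU = (4.16)(20.79)(306 − 437) = -11327 J.

Q ≈ -11.3 kJ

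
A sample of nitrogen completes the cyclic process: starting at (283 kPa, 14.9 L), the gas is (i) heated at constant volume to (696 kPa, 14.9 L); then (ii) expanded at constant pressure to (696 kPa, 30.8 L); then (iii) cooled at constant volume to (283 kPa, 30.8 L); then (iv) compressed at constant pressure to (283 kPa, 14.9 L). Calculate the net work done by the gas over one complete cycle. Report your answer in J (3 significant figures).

Constant-volume legs do no work.
W(ii) = (696)(30.8 − 14.9) = 11066 J; W(iv) = (283)(14.9 − 30.8) = -4500 J.
W_net = 11066 − 4500 = 6567 J (the clockwise enclosed area).

W_net ≈ 6570 J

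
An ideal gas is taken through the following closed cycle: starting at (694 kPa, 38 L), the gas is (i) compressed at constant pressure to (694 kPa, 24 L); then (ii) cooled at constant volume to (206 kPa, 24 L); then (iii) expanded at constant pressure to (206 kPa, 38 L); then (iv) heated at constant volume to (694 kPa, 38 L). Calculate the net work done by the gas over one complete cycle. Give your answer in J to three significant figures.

Constant-volume legs do no work.
W(i) = (694)(24 − 38) = -9716 J; W(iii) = (206)(38 − 24) = 2884 J.
W_net = -9716 + 2884 = -6832 J (the counter-clockwise enclosed area).

W_net ≈ -6830 J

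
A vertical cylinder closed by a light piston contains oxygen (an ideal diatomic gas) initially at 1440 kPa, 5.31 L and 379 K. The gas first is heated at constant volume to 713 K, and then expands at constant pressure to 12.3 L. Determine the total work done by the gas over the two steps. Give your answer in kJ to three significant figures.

W_total ≈ 18.9 kJ

Step 1 (isochoric): W = 0 (constant volume).
After step 1: P = 2709 kPa (V unchanged).
Step 2 (isobaric): W = PΔV = (2709 kPa)(12.3 − 5.31 L) = 18936 J.
W_total = 0 + 18936 = 18936 J.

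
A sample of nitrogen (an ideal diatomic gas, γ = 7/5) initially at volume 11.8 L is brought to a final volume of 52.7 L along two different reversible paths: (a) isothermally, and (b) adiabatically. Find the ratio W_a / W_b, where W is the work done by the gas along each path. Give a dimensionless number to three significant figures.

W_a / W_b ≈ 1.33

Path (a) isothermal: W = P₁V₁ ln(V₂/V₁) → W_a/(P₁V₁) = 1.497.
Path (b) adiabatic: W = P₁V₁(1 − (V₁/V₂)^(γ−1))/(γ−1) → W_b/(P₁V₁) = 1.126.
W_a / W_b = 1.497 / 1.126 = 1.329.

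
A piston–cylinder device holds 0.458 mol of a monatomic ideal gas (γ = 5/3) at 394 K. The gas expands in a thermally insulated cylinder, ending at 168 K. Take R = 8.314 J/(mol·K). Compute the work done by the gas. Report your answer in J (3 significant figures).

Adiabatic ⇒ Q = 0, so W_by = −ΔU = nCᵥ(T₁ − T₂).
Cᵥ = 3R/2 = 12.47 J/(mol·K).
W = (0.458)(12.47)(394 − 168) = 1291 J.

W ≈ 1290 J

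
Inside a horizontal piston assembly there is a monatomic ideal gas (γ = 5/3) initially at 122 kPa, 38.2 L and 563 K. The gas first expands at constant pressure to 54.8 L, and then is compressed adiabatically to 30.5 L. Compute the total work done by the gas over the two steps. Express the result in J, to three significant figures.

W_total ≈ -2770 J

Step 1 (isobaric): W = PΔV = (122 kPa)(54.8 − 38.2 L) = 2025 J.
After step 1: P = 122 kPa, V = 54.8 L, T = 807.7 K.
Step 2 (adiabatic): W = (P₁V₁ − P₂V₂)/(γ−1) = (6686 − 9881)/0.667 = -4793 J.
W_total = 2025 − 4793 = -2768 J.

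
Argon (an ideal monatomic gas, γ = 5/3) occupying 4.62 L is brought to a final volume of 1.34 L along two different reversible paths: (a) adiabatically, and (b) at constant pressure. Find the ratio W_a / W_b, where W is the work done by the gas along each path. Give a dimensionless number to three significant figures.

W_a / W_b ≈ 2.71

Path (a) adiabatic: W = P₁V₁(1 − (V₁/V₂)^(γ−1))/(γ−1) → W_a/(P₁V₁) = -1.923.
Path (b) isobaric: W = P₁(V₂ − V₁) → W_b/(P₁V₁) = -0.71.
W_a / W_b = -1.923 / -0.71 = 2.709.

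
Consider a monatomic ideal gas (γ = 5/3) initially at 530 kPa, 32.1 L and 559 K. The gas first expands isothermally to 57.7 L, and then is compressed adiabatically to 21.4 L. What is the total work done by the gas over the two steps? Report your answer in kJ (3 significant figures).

Step 1 (isothermal): W = P₁V₁ ln(V₂/V₁) = (17013) ln(57.7/32.1) = 9976 J.
After step 1: P = 294.9 kPa, V = 57.7 L, T = 559 K.
Step 2 (adiabatic): W = (P₁V₁ − P₂V₂)/(γ−1) = (17013 − 32958)/0.667 = -23917 J.
W_total = 9976 − 23917 = -13940 J.

W_total ≈ -13.9 kJ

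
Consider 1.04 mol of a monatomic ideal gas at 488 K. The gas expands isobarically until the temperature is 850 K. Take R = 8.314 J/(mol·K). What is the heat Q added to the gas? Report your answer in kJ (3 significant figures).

Isobaric: W = nRΔT = (1.04)(8.314)(362) = 3130 J.
ΔU = nCᵥΔT with Cᵥ = 3R/2: ΔU = (1.04)(12.47)(362) = 4695 J.
Q = ΔU + W = 4695 + 3130 = 7825 J.

Q ≈ 7.83 kJ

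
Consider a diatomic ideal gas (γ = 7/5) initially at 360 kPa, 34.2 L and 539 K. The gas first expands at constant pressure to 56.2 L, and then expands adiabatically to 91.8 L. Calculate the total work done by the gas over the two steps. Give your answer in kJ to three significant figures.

Step 1 (isobaric): W = PΔV = (360 kPa)(56.2 − 34.2 L) = 7920 J.
After step 1: P = 360 kPa, V = 56.2 L, T = 885.7 K.
Step 2 (adiabatic): W = (P₁V₁ − P₂V₂)/(γ−1) = (20232 − 16626)/0.4 = 9014 J.
W_total = 7920 + 9014 = 16934 J.

W_total ≈ 16.9 kJ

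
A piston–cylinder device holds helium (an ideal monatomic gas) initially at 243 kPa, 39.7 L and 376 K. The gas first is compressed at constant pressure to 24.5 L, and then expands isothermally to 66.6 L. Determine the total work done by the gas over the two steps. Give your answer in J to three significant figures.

Step 1 (isobaric): W = PΔV = (243 kPa)(24.5 − 39.7 L) = -3694 J.
After step 1: P = 243 kPa, V = 24.5 L, T = 232 K.
Step 2 (isothermal): W = P₁V₁ ln(V₂/V₁) = (5954) ln(66.6/24.5) = 5954 J.
W_total = -3694 + 5954 = 2260 J.

W_total ≈ 2260 J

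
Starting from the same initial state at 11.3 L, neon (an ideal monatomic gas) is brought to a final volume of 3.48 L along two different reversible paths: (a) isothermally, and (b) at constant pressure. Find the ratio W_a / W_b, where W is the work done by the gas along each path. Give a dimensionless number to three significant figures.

Path (a) isothermal: W = P₁V₁ ln(V₂/V₁) → W_a/(P₁V₁) = -1.178.
Path (b) isobaric: W = P₁(V₂ − V₁) → W_b/(P₁V₁) = -0.692.
W_a / W_b = -1.178 / -0.692 = 1.702.

W_a / W_b ≈ 1.70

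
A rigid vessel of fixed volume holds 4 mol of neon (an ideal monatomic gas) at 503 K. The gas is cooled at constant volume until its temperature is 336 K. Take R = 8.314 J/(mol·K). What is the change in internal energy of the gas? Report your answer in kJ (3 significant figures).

ΔU ≈ -8.33 kJ

Constant volume ⇒ W = 0, so Q = ΔU = nCᵥΔT with Cᵥ = 3R/2 = 12.47 J/(mol·K).
ΔU = (4)(12.47)(336 − 503) = -8331 J.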